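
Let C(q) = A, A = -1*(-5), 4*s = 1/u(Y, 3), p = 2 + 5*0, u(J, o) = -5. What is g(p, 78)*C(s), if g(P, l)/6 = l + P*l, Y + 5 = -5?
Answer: 7020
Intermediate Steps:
Y = -10 (Y = -5 - 5 = -10)
p = 2 (p = 2 + 0 = 2)
s = -1/20 (s = (¼)/(-5) = (¼)*(-⅕) = -1/20 ≈ -0.050000)
A = 5
C(q) = 5
g(P, l) = 6*l + 6*P*l (g(P, l) = 6*(l + P*l) = 6*l + 6*P*l)
g(p, 78)*C(s) = (6*78*(1 + 2))*5 = (6*78*3)*5 = 1404*5 = 7020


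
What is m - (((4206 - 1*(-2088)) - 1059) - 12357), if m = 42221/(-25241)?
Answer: 179724181/25241 ≈ 7120.3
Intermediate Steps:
m = -42221/25241 (m = 42221*(-1/25241) = -42221/25241 ≈ -1.6727)
m - (((4206 - 1*(-2088)) - 1059) - 12357) = -42221/25241 - (((4206 - 1*(-2088)) - 1059) - 12357) = -42221/25241 - (((4206 + 2088) - 1059) - 12357) = -42221/25241 - ((6294 - 1059) - 12357) = -42221/25241 - (5235 - 12357) = -42221/25241 - 1*(-7122) = -42221/25241 + 7122 = 179724181/25241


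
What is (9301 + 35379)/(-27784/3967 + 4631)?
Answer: 177245560/18343393 ≈ 9.6626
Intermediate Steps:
(9301 + 35379)/(-27784/3967 + 4631) = 44680/(-27784*1/3967 + 4631) = 44680/(-27784/3967 + 4631) = 44680/(18343393/3967) = 44680*(3967/18343393) = 177245560/18343393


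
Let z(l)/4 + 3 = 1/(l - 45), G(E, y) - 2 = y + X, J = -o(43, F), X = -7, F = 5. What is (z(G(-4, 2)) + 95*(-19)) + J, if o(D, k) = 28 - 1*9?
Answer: -22033/12 ≈ -1836.1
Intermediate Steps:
o(D, k) = 19 (o(D, k) = 28 - 9 = 19)
J = -19 (J = -1*19 = -19)
G(E, y) = -5 + y (G(E, y) = 2 + (y - 7) = 2 + (-7 + y) = -5 + y)
z(l) = -12 + 4/(-45 + l) (z(l) = -12 + 4/(l - 45) = -12 + 4/(-45 + l))
(z(G(-4, 2)) + 95*(-19)) + J = (4*(136 - 3*(-5 + 2))/(-45 + (-5 + 2)) + 95*(-19)) - 19 = (4*(136 - 3*(-3))/(-45 - 3) - 1805) - 19 = (4*(136 + 9)/(-48) - 1805) - 19 = (4*(-1/48)*145 - 1805) - 19 = (-145/12 - 1805) - 19 = -21805/12 - 19 = -22033/12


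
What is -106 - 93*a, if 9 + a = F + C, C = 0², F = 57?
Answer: -4570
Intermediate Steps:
C = 0
a = 48 (a = -9 + (57 + 0) = -9 + 57 = 48)
-106 - 93*a = -106 - 93*48 = -106 - 4464 = -4570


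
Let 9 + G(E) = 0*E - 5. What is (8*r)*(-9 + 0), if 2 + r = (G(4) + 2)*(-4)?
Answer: -3312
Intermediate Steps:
G(E) = -14 (G(E) = -9 + (0*E - 5) = -9 + (0 - 5) = -9 - 5 = -14)
r = 46 (r = -2 + (-14 + 2)*(-4) = -2 - 12*(-4) = -2 + 48 = 46)
(8*r)*(-9 + 0) = (8*46)*(-9 + 0) = 368*(-9) = -3312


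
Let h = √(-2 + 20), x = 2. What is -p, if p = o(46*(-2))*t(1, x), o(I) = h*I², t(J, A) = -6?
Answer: 152352*√2 ≈ 2.1546e+5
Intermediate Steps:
h = 3*√2 (h = √18 = 3*√2 ≈ 4.2426)
o(I) = 3*√2*I² (o(I) = (3*√2)*I² = 3*√2*I²)
p = -152352*√2 (p = (3*√2*(46*(-2))²)*(-6) = (3*√2*(-92)²)*(-6) = (3*√2*8464)*(-6) = (25392*√2)*(-6) = -152352*√2 ≈ -2.1546e+5)
-p = -(-152352)*√2 = 152352*√2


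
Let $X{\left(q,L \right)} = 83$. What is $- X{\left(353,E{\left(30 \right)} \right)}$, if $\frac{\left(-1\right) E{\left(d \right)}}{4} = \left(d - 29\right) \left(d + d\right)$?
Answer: $-83$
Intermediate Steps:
$E{\left(d \right)} = - 8 d \left(-29 + d\right)$ ($E{\left(d \right)} = - 4 \left(d - 29\right) \left(d + d\right) = - 4 \left(-29 + d\right) 2 d = - 4 \cdot 2 d \left(-29 + d\right) = - 8 d \left(-29 + d\right)$)
$- X{\left(353,E{\left(30 \right)} \right)} = \left(-1\right) 83 = -83$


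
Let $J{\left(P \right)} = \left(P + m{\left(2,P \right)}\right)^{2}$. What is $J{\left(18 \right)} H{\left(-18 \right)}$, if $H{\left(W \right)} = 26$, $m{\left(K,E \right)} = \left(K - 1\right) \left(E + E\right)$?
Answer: $75816$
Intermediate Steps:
$m{\left(K,E \right)} = 2 E \left(-1 + K\right)$ ($m{\left(K,E \right)} = \left(-1 + K\right) 2 E = 2 E \left(-1 + K\right)$)
$J{\left(P \right)} = 9 P^{2}$ ($J{\left(P \right)} = \left(P + 2 P \left(-1 + 2\right)\right)^{2} = \left(P + 2 P 1\right)^{2} = \left(P + 2 P\right)^{2} = \left(3 P\right)^{2} = 9 P^{2}$)
$J{\left(18 \right)} H{\left(-18 \right)} = 9 \cdot 18^{2} \cdot 26 = 9 \cdot 324 \cdot 26 = 2916 \cdot 26 = 75816$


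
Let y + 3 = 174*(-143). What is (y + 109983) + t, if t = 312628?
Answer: 397726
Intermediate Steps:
y = -24885 (y = -3 + 174*(-143) = -3 - 24882 = -24885)
(y + 109983) + t = (-24885 + 109983) + 312628 = 85098 + 312628 = 397726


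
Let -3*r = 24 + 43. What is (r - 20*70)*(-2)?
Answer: 8534/3 ≈ 2844.7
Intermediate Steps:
r = -67/3 (r = -(24 + 43)/3 = -⅓*67 = -67/3 ≈ -22.333)
(r - 20*70)*(-2) = (-67/3 - 20*70)*(-2) = (-67/3 - 1400)*(-2) = -4267/3*(-2) = 8534/3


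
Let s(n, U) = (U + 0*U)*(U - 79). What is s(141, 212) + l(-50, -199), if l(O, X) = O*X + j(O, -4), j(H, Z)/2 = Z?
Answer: 38138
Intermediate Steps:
j(H, Z) = 2*Z
s(n, U) = U*(-79 + U) (s(n, U) = (U + 0)*(-79 + U) = U*(-79 + U))
l(O, X) = -8 + O*X (l(O, X) = O*X + 2*(-4) = O*X - 8 = -8 + O*X)
s(141, 212) + l(-50, -199) = 212*(-79 + 212) + (-8 - 50*(-199)) = 212*133 + (-8 + 9950) = 28196 + 9942 = 38138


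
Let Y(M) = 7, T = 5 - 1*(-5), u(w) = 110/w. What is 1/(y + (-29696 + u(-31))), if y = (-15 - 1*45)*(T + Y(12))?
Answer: -31/952306 ≈ -3.2553e-5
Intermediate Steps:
T = 10 (T = 5 + 5 = 10)
y = -1020 (y = (-15 - 1*45)*(10 + 7) = (-15 - 45)*17 = -60*17 = -1020)
1/(y + (-29696 + u(-31))) = 1/(-1020 + (-29696 + 110/(-31))) = 1/(-1020 + (-29696 + 110*(-1/31))) = 1/(-1020 + (-29696 - 110/31)) = 1/(-1020 - 920686/31) = 1/(-952306/31) = -31/952306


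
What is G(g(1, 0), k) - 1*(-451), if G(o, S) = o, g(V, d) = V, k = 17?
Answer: 452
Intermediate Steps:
G(g(1, 0), k) - 1*(-451) = 1 - 1*(-451) = 1 + 451 = 452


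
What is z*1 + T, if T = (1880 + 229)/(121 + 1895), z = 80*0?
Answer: 703/672 ≈ 1.0461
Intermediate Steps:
z = 0
T = 703/672 (T = 2109/2016 = 2109*(1/2016) = 703/672 ≈ 1.0461)
z*1 + T = 0*1 + 703/672 = 0 + 703/672 = 703/672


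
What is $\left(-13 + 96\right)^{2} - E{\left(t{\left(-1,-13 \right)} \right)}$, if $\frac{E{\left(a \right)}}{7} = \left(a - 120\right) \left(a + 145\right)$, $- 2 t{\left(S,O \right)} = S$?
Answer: $\frac{514399}{4} \approx 1.286 \cdot 10^{5}$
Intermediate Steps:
$t{\left(S,O \right)} = - \frac{S}{2}$
$E{\left(a \right)} = 7 \left(-120 + a\right) \left(145 + a\right)$ ($E{\left(a \right)} = 7 \left(a - 120\right) \left(a + 145\right) = 7 \left(-120 + a\right) \left(145 + a\right)$)
$\left(-13 + 96\right)^{2} - E{\left(t{\left(-1,-13 \right)} \right)} = \left(-13 + 96\right)^{2} - \left(-121800 + 7 \left(\left(- \frac{1}{2}\right) \left(-1\right)\right)^{2} + 175 \left(\left(- \frac{1}{2}\right) \left(-1\right)\right)\right) = 83^{2} - \left(-121800 + \frac{7}{4} + 175 \cdot \frac{1}{2}\right) = 6889 - \left(-121800 + 7 \cdot \frac{1}{4} + \frac{175}{2}\right) = 6889 - \left(-121800 + \frac{7}{4} + \frac{175}{2}\right) = 6889 - - \frac{486843}{4} = 6889 + \frac{486843}{4} = \frac{514399}{4}$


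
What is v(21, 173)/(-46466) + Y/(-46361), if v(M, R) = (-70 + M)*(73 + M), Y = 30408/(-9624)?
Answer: 874366506/8814676537 ≈ 0.099194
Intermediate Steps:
Y = -1267/401 (Y = 30408*(-1/9624) = -1267/401 ≈ -3.1596)
v(21, 173)/(-46466) + Y/(-46361) = (-5110 + 21**2 + 3*21)/(-46466) - 1267/401/(-46361) = (-5110 + 441 + 63)*(-1/46466) - 1267/401*(-1/46361) = -4606*(-1/46466) + 181/2655823 = 329/3319 + 181/2655823 = 874366506/8814676537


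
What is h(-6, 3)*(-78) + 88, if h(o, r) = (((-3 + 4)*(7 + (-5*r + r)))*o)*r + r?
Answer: -7166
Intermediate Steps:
h(o, r) = r + o*r*(7 - 4*r) (h(o, r) = ((1*(7 - 4*r))*o)*r + r = ((7 - 4*r)*o)*r + r = (o*(7 - 4*r))*r + r = o*r*(7 - 4*r) + r = r + o*r*(7 - 4*r))
h(-6, 3)*(-78) + 88 = (3*(1 + 7*(-6) - 4*(-6)*3))*(-78) + 88 = (3*(1 - 42 + 72))*(-78) + 88 = (3*31)*(-78) + 88 = 93*(-78) + 88 = -7254 + 88 = -7166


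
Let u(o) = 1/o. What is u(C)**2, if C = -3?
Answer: 1/9 ≈ 0.11111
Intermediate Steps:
u(C)**2 = (1/(-3))**2 = (-1/3)**2 = 1/9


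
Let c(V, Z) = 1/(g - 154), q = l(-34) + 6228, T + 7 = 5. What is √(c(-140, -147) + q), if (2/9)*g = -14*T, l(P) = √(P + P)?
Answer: √(1220681 + 392*I*√17)/14 ≈ 78.917 + 0.052246*I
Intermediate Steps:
T = -2 (T = -7 + 5 = -2)
l(P) = √2*√P (l(P) = √(2*P) = √2*√P)
g = 126 (g = 9*(-14*(-2))/2 = (9/2)*28 = 126)
q = 6228 + 2*I*√17 (q = √2*√(-34) + 6228 = √2*(I*√34) + 6228 = 2*I*√17 + 6228 = 6228 + 2*I*√17 ≈ 6228.0 + 8.2462*I)
c(V, Z) = -1/28 (c(V, Z) = 1/(126 - 154) = 1/(-28) = -1/28)
√(c(-140, -147) + q) = √(-1/28 + (6228 + 2*I*√17)) = √(174383/28 + 2*I*√17)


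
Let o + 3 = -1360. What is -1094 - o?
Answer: 269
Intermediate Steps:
o = -1363 (o = -3 - 1360 = -1363)
-1094 - o = -1094 - 1*(-1363) = -1094 + 1363 = 269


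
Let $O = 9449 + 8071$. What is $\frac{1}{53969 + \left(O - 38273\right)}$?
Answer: $\frac{1}{33216} \approx 3.0106 \cdot 10^{-5}$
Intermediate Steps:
$O = 17520$
$\frac{1}{53969 + \left(O - 38273\right)} = \frac{1}{53969 + \left(17520 - 38273\right)} = \frac{1}{53969 - 20753} = \frac{1}{33216}$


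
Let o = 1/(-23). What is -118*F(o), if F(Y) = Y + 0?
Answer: 118/23 ≈ 5.1304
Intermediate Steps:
o = -1/23 ≈ -0.043478
F(Y) = Y
-118*F(o) = -118*(-1/23) = 118/23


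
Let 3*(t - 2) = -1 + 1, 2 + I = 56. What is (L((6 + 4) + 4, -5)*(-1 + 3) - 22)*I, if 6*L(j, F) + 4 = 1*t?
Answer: -1224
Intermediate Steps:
I = 54 (I = -2 + 56 = 54)
t = 2 (t = 2 + (-1 + 1)/3 = 2 + (1/3)*0 = 2 + 0 = 2)
L(j, F) = -1/3 (L(j, F) = -2/3 + (1*2)/6 = -2/3 + (1/6)*2 = -2/3 + 1/3 = -1/3)
(L((6 + 4) + 4, -5)*(-1 + 3) - 22)*I = (-(-1 + 3)/3 - 22)*54 = (-1/3*2 - 22)*54 = (-2/3 - 22)*54 = -68/3*54 = -1224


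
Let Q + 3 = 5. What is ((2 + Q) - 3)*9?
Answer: 9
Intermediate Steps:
Q = 2 (Q = -3 + 5 = 2)
((2 + Q) - 3)*9 = ((2 + 2) - 3)*9 = (4 - 3)*9 = 1*9 = 9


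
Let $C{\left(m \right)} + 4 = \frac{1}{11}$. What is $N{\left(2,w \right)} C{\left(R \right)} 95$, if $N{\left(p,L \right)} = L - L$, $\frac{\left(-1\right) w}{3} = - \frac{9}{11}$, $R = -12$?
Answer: $0$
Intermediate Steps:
$w = \frac{27}{11}$ ($w = - 3 \left(- \frac{9}{11}\right) = - 3 \left(\left(-9\right) \frac{1}{11}\right) = \left(-3\right) \left(- \frac{9}{11}\right) = \frac{27}{11} \approx 2.4545$)
$N{\left(p,L \right)} = 0$
$C{\left(m \right)} = - \frac{43}{11}$ ($C{\left(m \right)} = -4 + \frac{1}{11} = - \frac{43}{11}$)
$N{\left(2,w \right)} C{\left(R \right)} 95 = 0 \left(- \frac{43}{11}\right) 95 = 0 \cdot 95 = 0$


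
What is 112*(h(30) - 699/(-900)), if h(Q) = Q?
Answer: 258524/75 ≈ 3447.0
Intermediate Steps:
112*(h(30) - 699/(-900)) = 112*(30 - 699/(-900)) = 112*(30 - 699*(-1/900)) = 112*(30 + 233/300) = 112*(9233/300) = 258524/75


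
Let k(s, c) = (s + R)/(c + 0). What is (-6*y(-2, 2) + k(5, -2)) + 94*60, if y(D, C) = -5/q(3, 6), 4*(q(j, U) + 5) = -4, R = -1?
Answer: 5633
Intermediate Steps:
q(j, U) = -6 (q(j, U) = -5 + (¼)*(-4) = -5 - 1 = -6)
k(s, c) = (-1 + s)/c (k(s, c) = (s - 1)/(c + 0) = (-1 + s)/c)
y(D, C) = ⅚ (y(D, C) = -5/(-6) = -5*(-⅙) = ⅚)
(-6*y(-2, 2) + k(5, -2)) + 94*60 = (-6*⅚ + (-1 + 5)/(-2)) + 94*60 = (-5 - ½*4) + 5640 = (-5 - 2) + 5640 = -7 + 5640 = 5633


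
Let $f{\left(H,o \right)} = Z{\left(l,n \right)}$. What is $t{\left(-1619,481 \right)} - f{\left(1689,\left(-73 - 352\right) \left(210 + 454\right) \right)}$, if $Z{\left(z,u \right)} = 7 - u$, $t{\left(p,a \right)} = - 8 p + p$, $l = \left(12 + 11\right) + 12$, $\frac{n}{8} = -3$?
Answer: $11302$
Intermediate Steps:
$n = -24$ ($n = 8 \left(-3\right) = -24$)
$l = 35$ ($l = 23 + 12 = 35$)
$t{\left(p,a \right)} = - 7 p$
$f{\left(H,o \right)} = 31$ ($f{\left(H,o \right)} = 7 - -24 = 7 + 24 = 31$)
$t{\left(-1619,481 \right)} - f{\left(1689,\left(-73 - 352\right) \left(210 + 454\right) \right)} = \left(-7\right) \left(-1619\right) - 31 = 11333 - 31 = 11302$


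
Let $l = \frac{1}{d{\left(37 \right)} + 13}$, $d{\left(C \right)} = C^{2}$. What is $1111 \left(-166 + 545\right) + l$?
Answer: $\frac{581917359}{1382} \approx 4.2107 \cdot 10^{5}$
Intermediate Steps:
$l = \frac{1}{1382}$ ($l = \frac{1}{37^{2} + 13} = \frac{1}{1369 + 13} = \frac{1}{1382} \approx 0.00072359$)
$1111 \left(-166 + 545\right) + l = 1111 \left(-166 + 545\right) + \frac{1}{1382} = 1111 \cdot 379 + \frac{1}{1382} = 421069 + \frac{1}{1382} = \frac{581917359}{1382}$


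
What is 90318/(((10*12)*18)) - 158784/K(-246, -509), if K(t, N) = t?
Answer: 10144213/14760 ≈ 687.28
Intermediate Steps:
90318/(((10*12)*18)) - 158784/K(-246, -509) = 90318/(((10*12)*18)) - 158784/(-246) = 90318/((120*18)) - 158784*(-1/246) = 90318/2160 + 26464/41 = 90318*(1/2160) + 26464/41 = 15053/360 + 26464/41 = 10144213/14760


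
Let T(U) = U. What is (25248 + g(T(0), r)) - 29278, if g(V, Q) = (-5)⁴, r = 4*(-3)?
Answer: -3405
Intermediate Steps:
r = -12
g(V, Q) = 625
(25248 + g(T(0), r)) - 29278 = (25248 + 625) - 29278 = 25873 - 29278 = -3405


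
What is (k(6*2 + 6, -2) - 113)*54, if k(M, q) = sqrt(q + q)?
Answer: -6102 + 108*I ≈ -6102.0 + 108.0*I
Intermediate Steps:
k(M, q) = sqrt(2)*sqrt(q) (k(M, q) = sqrt(2*q) = sqrt(2)*sqrt(q))
(k(6*2 + 6, -2) - 113)*54 = (sqrt(2)*sqrt(-2) - 113)*54 = (sqrt(2)*(I*sqrt(2)) - 113)*54 = (2*I - 113)*54 = (-113 + 2*I)*54 = -6102 + 108*I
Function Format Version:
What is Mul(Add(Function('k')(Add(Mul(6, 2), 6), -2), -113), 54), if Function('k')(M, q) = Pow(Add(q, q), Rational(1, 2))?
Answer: Add(-6102, Mul(108, I)) ≈ Add(-6102.0, Mul(108.00, I))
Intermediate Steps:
Function('k')(M, q) = Mul(Pow(2, Rational(1, 2)), Pow(q, Rational(1, 2))) (Function('k')(M, q) = Pow(Mul(2, q), Rational(1, 2)) = Mul(Pow(2, Rational(1, 2)), Pow(q, Rational(1, 2))))
Mul(Add(Function('k')(Add(Mul(6, 2), 6), -2), -113), 54) = Mul(Add(Mul(Pow(2, Rational(1, 2)), Pow(-2, Rational(1, 2))), -113), 54) = Mul(Add(Mul(Pow(2, Rational(1, 2)), Mul(I, Pow(2, Rational(1, 2)))), -113), 54) = Mul(Add(Mul(2, I), -113), 54) = Mul(Add(-113, Mul(2, I)), 54) = Add(-6102, Mul(108, I))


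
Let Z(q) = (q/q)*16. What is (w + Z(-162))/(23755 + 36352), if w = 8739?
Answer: 8755/60107 ≈ 0.14566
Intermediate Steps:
Z(q) = 16 (Z(q) = 1*16 = 16)
(w + Z(-162))/(23755 + 36352) = (8739 + 16)/(23755 + 36352) = 8755/60107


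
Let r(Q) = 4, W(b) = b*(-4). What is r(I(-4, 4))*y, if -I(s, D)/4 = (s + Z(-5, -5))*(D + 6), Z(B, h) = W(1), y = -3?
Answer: -12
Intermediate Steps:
W(b) = -4*b
Z(B, h) = -4 (Z(B, h) = -4*1 = -4)
I(s, D) = -4*(-4 + s)*(6 + D) (I(s, D) = -4*(s - 4)*(D + 6) = -4*(-4 + s)*(6 + D))
r(I(-4, 4))*y = 4*(-3) = -12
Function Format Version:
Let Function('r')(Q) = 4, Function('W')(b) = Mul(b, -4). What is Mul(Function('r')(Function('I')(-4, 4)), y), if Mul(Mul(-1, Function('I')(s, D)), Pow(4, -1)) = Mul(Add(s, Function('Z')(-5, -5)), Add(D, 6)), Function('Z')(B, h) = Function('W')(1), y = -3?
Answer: -12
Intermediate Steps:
Function('W')(b) = Mul(-4, b)
Function('Z')(B, h) = -4 (Function('Z')(B, h) = Mul(-4, 1) = -4)
Function('I')(s, D) = Mul(-4, Add(-4, s), Add(6, D)) (Function('I')(s, D) = Mul(-4, Mul(Add(s, -4), Add(D, 6))) = Mul(-4, Mul(Add(-4, s), Add(6, D))) = Mul(-4, Add(-4, s), Add(6, D)))
Mul(Function('r')(Function('I')(-4, 4)), y) = Mul(4, -3) = -12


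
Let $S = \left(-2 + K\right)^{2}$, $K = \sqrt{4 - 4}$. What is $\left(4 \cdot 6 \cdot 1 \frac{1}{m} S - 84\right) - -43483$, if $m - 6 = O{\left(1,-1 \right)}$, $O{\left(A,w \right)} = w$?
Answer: $\frac{217091}{5} \approx 43418.0$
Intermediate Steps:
$m = 5$ ($m = 6 - 1 = 5$)
$K = 0$ ($K = \sqrt{0} = 0$)
$S = 4$ ($S = \left(-2 + 0\right)^{2} = \left(-2\right)^{2} = 4$)
$\left(4 \cdot 6 \cdot 1 \frac{1}{m} S - 84\right) - -43483 = \left(4 \cdot 6 \cdot 1 \cdot \frac{1}{5} \cdot 4 - 84\right) - -43483 = \left(24 \cdot 1 \cdot \frac{1}{5} \cdot 4 - 84\right) + 43483 = \left(24 \cdot \frac{1}{5} \cdot 4 - 84\right) + 43483 = \left(\frac{24}{5} \cdot 4 - 84\right) + 43483 = \left(\frac{96}{5} - 84\right) + 43483 = - \frac{324}{5} + 43483 = \frac{217091}{5}$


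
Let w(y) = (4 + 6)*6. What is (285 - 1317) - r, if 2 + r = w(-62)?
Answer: -1090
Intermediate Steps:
w(y) = 60 (w(y) = 10*6 = 60)
r = 58 (r = -2 + 60 = 58)
(285 - 1317) - r = (285 - 1317) - 1*58 = -1032 - 58 = -1090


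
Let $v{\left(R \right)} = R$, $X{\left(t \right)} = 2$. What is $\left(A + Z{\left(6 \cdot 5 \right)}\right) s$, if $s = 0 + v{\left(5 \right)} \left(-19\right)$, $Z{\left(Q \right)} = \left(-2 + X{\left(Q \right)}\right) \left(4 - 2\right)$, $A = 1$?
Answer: $-95$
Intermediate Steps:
$Z{\left(Q \right)} = 0$ ($Z{\left(Q \right)} = \left(-2 + 2\right) \left(4 - 2\right) = 0 \cdot 2 = 0$)
$s = -95$ ($s = 0 + 5 \left(-19\right) = 0 - 95 = -95$)
$\left(A + Z{\left(6 \cdot 5 \right)}\right) s = \left(1 + 0\right) \left(-95\right) = 1 \left(-95\right) = -95$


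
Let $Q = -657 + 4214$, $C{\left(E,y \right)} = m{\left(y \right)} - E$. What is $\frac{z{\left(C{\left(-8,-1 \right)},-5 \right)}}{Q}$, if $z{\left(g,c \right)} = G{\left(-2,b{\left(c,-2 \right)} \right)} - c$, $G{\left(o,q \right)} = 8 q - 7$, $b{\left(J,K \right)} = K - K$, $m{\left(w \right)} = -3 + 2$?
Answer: $- \frac{2}{3557} \approx -0.00056227$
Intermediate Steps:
$m{\left(w \right)} = -1$
$b{\left(J,K \right)} = 0$
$G{\left(o,q \right)} = -7 + 8 q$
$C{\left(E,y \right)} = -1 - E$
$z{\left(g,c \right)} = -7 - c$ ($z{\left(g,c \right)} = \left(-7 + 8 \cdot 0\right) - c = \left(-7 + 0\right) - c = -7 - c$)
$Q = 3557$
$\frac{z{\left(C{\left(-8,-1 \right)},-5 \right)}}{Q} = \frac{-7 - -5}{3557} = \left(-7 + 5\right) \frac{1}{3557} = \left(-2\right) \frac{1}{3557} = - \frac{2}{3557}$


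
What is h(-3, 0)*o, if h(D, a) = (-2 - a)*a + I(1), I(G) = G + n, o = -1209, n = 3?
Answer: -4836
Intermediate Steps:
I(G) = 3 + G (I(G) = G + 3 = 3 + G)
h(D, a) = 4 + a*(-2 - a) (h(D, a) = (-2 - a)*a + (3 + 1) = a*(-2 - a) + 4 = 4 + a*(-2 - a))
h(-3, 0)*o = (4 - 1*0² - 2*0)*(-1209) = (4 - 1*0 + 0)*(-1209) = (4 + 0 + 0)*(-1209) = 4*(-1209) = -4836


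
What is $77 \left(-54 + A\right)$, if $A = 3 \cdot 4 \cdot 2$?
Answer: $-2310$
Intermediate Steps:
$A = 24$ ($A = 12 \cdot 2 = 24$)
$77 \left(-54 + A\right) = 77 \left(-54 + 24\right) = 77 \left(-30\right) = -2310$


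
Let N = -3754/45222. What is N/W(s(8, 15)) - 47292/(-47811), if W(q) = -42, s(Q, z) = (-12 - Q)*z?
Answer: 15000385517/15134763294 ≈ 0.99112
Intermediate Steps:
s(Q, z) = z*(-12 - Q)
N = -1877/22611 (N = -3754*1/45222 = -1877/22611 ≈ -0.083013)
N/W(s(8, 15)) - 47292/(-47811) = -1877/22611/(-42) - 47292/(-47811) = -1877/22611*(-1/42) - 47292*(-1/47811) = 1877/949662 + 15764/15937 = 15000385517/15134763294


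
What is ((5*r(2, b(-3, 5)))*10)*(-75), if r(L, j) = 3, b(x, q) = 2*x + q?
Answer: -11250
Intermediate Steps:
b(x, q) = q + 2*x
((5*r(2, b(-3, 5)))*10)*(-75) = ((5*3)*10)*(-75) = (15*10)*(-75) = 150*(-75) = -11250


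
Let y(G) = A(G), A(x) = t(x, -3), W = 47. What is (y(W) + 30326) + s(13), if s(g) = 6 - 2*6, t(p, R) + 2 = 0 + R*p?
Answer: 30177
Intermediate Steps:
t(p, R) = -2 + R*p (t(p, R) = -2 + (0 + R*p) = -2 + R*p)
A(x) = -2 - 3*x
y(G) = -2 - 3*G
s(g) = -6 (s(g) = 6 - 12 = -6)
(y(W) + 30326) + s(13) = ((-2 - 3*47) + 30326) - 6 = ((-2 - 141) + 30326) - 6 = (-143 + 30326) - 6 = 30183 - 6 = 30177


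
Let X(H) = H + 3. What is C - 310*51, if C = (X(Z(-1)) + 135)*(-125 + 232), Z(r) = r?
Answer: -1151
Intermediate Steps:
X(H) = 3 + H
C = 14659 (C = ((3 - 1) + 135)*(-125 + 232) = (2 + 135)*107 = 137*107 = 14659)
C - 310*51 = 14659 - 310*51 = 14659 - 15810 = -1151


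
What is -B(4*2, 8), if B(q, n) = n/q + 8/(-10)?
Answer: -⅕ ≈ -0.20000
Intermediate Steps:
B(q, n) = -⅘ + n/q (B(q, n) = n/q + 8*(-⅒) = n/q - ⅘ = -⅘ + n/q)
-B(4*2, 8) = -(-⅘ + 8/((4*2))) = -(-⅘ + 8/8) = -(-⅘ + 8*(⅛)) = -(-⅘ + 1) = -1*⅕ = -⅕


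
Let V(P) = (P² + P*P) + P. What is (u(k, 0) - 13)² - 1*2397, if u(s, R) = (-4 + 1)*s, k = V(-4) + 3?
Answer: 8839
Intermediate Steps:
V(P) = P + 2*P² (V(P) = (P² + P²) + P = 2*P² + P = P + 2*P²)
k = 31 (k = -4*(1 + 2*(-4)) + 3 = -4*(1 - 8) + 3 = -4*(-7) + 3 = 28 + 3 = 31)
u(s, R) = -3*s
(u(k, 0) - 13)² - 1*2397 = (-3*31 - 13)² - 1*2397 = (-93 - 13)² - 2397 = (-106)² - 2397 = 11236 - 2397 = 8839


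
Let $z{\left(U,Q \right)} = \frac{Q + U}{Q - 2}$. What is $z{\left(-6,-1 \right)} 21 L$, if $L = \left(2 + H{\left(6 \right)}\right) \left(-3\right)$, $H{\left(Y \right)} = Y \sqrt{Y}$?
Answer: $-294 - 882 \sqrt{6} \approx -2454.4$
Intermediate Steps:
$z{\left(U,Q \right)} = \frac{Q + U}{-2 + Q}$
$H{\left(Y \right)} = Y^{\frac{3}{2}}$
$L = -6 - 18 \sqrt{6}$ ($L = \left(2 + 6^{\frac{3}{2}}\right) \left(-3\right) = \left(2 + 6 \sqrt{6}\right) \left(-3\right) = -6 - 18 \sqrt{6} \approx -50.091$)
$z{\left(-6,-1 \right)} 21 L = \frac{-1 - 6}{-2 - 1} \cdot 21 \left(-6 - 18 \sqrt{6}\right) = \frac{1}{-3} \left(-7\right) 21 \left(-6 - 18 \sqrt{6}\right) = \left(- \frac{1}{3}\right) \left(-7\right) 21 \left(-6 - 18 \sqrt{6}\right) = \frac{7}{3} \cdot 21 \left(-6 - 18 \sqrt{6}\right) = 49 \left(-6 - 18 \sqrt{6}\right) = -294 - 882 \sqrt{6}$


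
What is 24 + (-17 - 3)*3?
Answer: -36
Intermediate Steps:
24 + (-17 - 3)*3 = 24 - 20*3 = 24 - 60 = -36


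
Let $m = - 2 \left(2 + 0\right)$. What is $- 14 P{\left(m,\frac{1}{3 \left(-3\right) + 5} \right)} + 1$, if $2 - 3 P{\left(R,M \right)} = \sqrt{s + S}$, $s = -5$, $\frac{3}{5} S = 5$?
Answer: $- \frac{25}{3} + \frac{14 \sqrt{30}}{9} \approx 0.1868$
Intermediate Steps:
$S = \frac{25}{3}$ ($S = \frac{5}{3} \cdot 5 = \frac{25}{3} \approx 8.3333$)
$m = -4$ ($m = \left(-2\right) 2 = -4$)
$P{\left(R,M \right)} = \frac{2}{3} - \frac{\sqrt{30}}{9}$ ($P{\left(R,M \right)} = \frac{2}{3} - \frac{\sqrt{-5 + \frac{25}{3}}}{3} = \frac{2}{3} - \frac{\sqrt{\frac{10}{3}}}{3} = \frac{2}{3} - \frac{\frac{1}{3} \sqrt{30}}{3} = \frac{2}{3} - \frac{\sqrt{30}}{9}$)
$- 14 P{\left(m,\frac{1}{3 \left(-3\right) + 5} \right)} + 1 = - 14 \left(\frac{2}{3} - \frac{\sqrt{30}}{9}\right) + 1 = \left(- \frac{28}{3} + \frac{14 \sqrt{30}}{9}\right) + 1 = - \frac{25}{3} + \frac{14 \sqrt{30}}{9}$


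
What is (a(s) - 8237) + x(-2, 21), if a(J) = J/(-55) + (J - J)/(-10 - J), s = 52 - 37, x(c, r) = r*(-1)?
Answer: -90841/11 ≈ -8258.3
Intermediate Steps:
x(c, r) = -r
s = 15
a(J) = -J/55 (a(J) = J*(-1/55) + 0/(-10 - J) = -J/55 + 0 = -J/55)
(a(s) - 8237) + x(-2, 21) = (-1/55*15 - 8237) - 1*21 = (-3/11 - 8237) - 21 = -90610/11 - 21 = -90841/11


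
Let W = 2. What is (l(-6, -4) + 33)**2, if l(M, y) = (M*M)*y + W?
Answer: 11881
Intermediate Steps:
l(M, y) = 2 + y*M**2 (l(M, y) = (M*M)*y + 2 = M**2*y + 2 = y*M**2 + 2 = 2 + y*M**2)
(l(-6, -4) + 33)**2 = ((2 - 4*(-6)**2) + 33)**2 = ((2 - 4*36) + 33)**2 = ((2 - 144) + 33)**2 = (-142 + 33)**2 = (-109)**2 = 11881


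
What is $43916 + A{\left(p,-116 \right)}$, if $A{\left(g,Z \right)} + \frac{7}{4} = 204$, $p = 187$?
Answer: $\frac{176473}{4} \approx 44118.0$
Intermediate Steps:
$A{\left(g,Z \right)} = \frac{809}{4}$ ($A{\left(g,Z \right)} = - \frac{7}{4} + 204 = \frac{809}{4}$)
$43916 + A{\left(p,-116 \right)} = 43916 + \frac{809}{4} = \frac{176473}{4}$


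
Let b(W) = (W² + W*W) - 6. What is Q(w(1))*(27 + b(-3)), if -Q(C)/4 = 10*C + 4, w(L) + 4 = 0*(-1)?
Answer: 5616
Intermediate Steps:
w(L) = -4 (w(L) = -4 + 0*(-1) = -4 + 0 = -4)
b(W) = -6 + 2*W² (b(W) = (W² + W²) - 6 = 2*W² - 6 = -6 + 2*W²)
Q(C) = -16 - 40*C (Q(C) = -4*(10*C + 4) = -4*(4 + 10*C) = -16 - 40*C)
Q(w(1))*(27 + b(-3)) = (-16 - 40*(-4))*(27 + (-6 + 2*(-3)²)) = (-16 + 160)*(27 + (-6 + 2*9)) = 144*(27 + (-6 + 18)) = 144*(27 + 12) = 144*39 = 5616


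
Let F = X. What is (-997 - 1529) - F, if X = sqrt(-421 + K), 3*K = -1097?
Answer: -2526 - 2*I*sqrt(1770)/3 ≈ -2526.0 - 28.048*I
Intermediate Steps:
K = -1097/3 (K = (1/3)*(-1097) = -1097/3 ≈ -365.67)
X = 2*I*sqrt(1770)/3 (X = sqrt(-421 - 1097/3) = sqrt(-2360/3) = 2*I*sqrt(1770)/3 ≈ 28.048*I)
F = 2*I*sqrt(1770)/3 ≈ 28.048*I
(-997 - 1529) - F = (-997 - 1529) - 2*I*sqrt(1770)/3 = -2526 - 2*I*sqrt(1770)/3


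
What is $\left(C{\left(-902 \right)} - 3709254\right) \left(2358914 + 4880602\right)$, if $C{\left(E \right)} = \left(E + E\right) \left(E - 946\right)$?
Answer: $-2718163156392$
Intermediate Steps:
$C{\left(E \right)} = 2 E \left(-946 + E\right)$ ($C{\left(E \right)} = 2 E \left(E - 946\right) = 2 E \left(-946 + E\right)$)
$\left(C{\left(-902 \right)} - 3709254\right) \left(2358914 + 4880602\right) = \left(2 \left(-902\right) \left(-946 - 902\right) - 3709254\right) \left(2358914 + 4880602\right) = \left(2 \left(-902\right) \left(-1848\right) - 3709254\right) 7239516 = \left(3333792 - 3709254\right) 7239516 = \left(-375462\right) 7239516 = -2718163156392$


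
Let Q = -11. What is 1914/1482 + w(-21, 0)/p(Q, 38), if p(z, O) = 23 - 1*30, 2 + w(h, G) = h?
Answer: 7914/1729 ≈ 4.5772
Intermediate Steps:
w(h, G) = -2 + h
p(z, O) = -7 (p(z, O) = 23 - 30 = -7)
1914/1482 + w(-21, 0)/p(Q, 38) = 1914/1482 + (-2 - 21)/(-7) = 1914*(1/1482) - 23*(-⅐) = 319/247 + 23/7 = 7914/1729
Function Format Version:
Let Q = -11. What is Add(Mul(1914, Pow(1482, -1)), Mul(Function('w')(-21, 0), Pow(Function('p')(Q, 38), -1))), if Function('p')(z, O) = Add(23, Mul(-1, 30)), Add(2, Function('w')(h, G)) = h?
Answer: Rational(7914, 1729) ≈ 4.5772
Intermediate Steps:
Function('w')(h, G) = Add(-2, h)
Function('p')(z, O) = -7 (Function('p')(z, O) = Add(23, -30) = -7)
Add(Mul(1914, Pow(1482, -1)), Mul(Function('w')(-21, 0), Pow(Function('p')(Q, 38), -1))) = Add(Mul(1914, Pow(1482, -1)), Mul(Add(-2, -21), Pow(-7, -1))) = Add(Mul(1914, Rational(1, 1482)), Mul(-23, Rational(-1, 7))) = Add(Rational(319, 247), Rational(23, 7)) = Rational(7914, 1729)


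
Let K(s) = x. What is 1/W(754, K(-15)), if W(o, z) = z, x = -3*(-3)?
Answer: 1/9 ≈ 0.11111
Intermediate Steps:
x = 9
K(s) = 9
1/W(754, K(-15)) = 1/9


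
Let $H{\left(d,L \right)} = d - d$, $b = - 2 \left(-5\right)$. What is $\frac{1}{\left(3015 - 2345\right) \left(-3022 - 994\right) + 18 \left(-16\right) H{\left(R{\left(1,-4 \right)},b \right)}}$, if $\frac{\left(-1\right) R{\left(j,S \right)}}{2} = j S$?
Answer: $- \frac{1}{2690720} \approx -3.7165 \cdot 10^{-7}$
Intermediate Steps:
$b = 10$ ($b = \left(-1\right) \left(-10\right) = 10$)
$R{\left(j,S \right)} = - 2 S j$ ($R{\left(j,S \right)} = - 2 j S = - 2 S j$)
$H{\left(d,L \right)} = 0$
$\frac{1}{\left(3015 - 2345\right) \left(-3022 - 994\right) + 18 \left(-16\right) H{\left(R{\left(1,-4 \right)},b \right)}} = \frac{1}{\left(3015 - 2345\right) \left(-3022 - 994\right) + 18 \left(-16\right) 0} = \frac{1}{670 \left(-4016\right) - 0} = \frac{1}{-2690720 + 0} = \frac{1}{-2690720} = - \frac{1}{2690720}$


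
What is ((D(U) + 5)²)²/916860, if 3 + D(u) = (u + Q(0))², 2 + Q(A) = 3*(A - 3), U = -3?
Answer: 128079468/76405 ≈ 1676.3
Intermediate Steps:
Q(A) = -11 + 3*A (Q(A) = -2 + 3*(A - 3) = -2 + 3*(-3 + A) = -2 + (-9 + 3*A) = -11 + 3*A)
D(u) = -3 + (-11 + u)² (D(u) = -3 + (u + (-11 + 3*0))² = -3 + (u + (-11 + 0))² = -3 + (u - 11)² = -3 + (-11 + u)²)
((D(U) + 5)²)²/916860 = (((-3 + (-11 - 3)²) + 5)²)²/916860 = (((-3 + (-14)²) + 5)²)²*(1/916860) = (((-3 + 196) + 5)²)²*(1/916860) = ((193 + 5)²)²*(1/916860) = (198²)²*(1/916860) = 39204²*(1/916860) = 1536953616*(1/916860) = 128079468/76405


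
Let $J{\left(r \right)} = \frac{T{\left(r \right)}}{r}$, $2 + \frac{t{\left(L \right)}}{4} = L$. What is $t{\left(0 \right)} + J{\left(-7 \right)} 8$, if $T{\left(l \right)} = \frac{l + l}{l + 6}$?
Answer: $-24$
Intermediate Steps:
$T{\left(l \right)} = \frac{2 l}{6 + l}$
$t{\left(L \right)} = -8 + 4 L$
$J{\left(r \right)} = \frac{2}{6 + r}$ ($J{\left(r \right)} = \frac{2 r \frac{1}{6 + r}}{r} = \frac{2}{6 + r}$)
$t{\left(0 \right)} + J{\left(-7 \right)} 8 = \left(-8 + 4 \cdot 0\right) + \frac{2}{6 - 7} \cdot 8 = \left(-8 + 0\right) + \frac{2}{-1} \cdot 8 = -8 + 2 \left(-1\right) 8 = -8 - 16 = -24$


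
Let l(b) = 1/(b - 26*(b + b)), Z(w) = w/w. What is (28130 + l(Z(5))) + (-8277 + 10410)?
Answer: 1543412/51 ≈ 30263.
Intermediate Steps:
Z(w) = 1
l(b) = -1/(51*b) (l(b) = 1/(b - 52*b) = 1/(-51*b) = -1/(51*b))
(28130 + l(Z(5))) + (-8277 + 10410) = (28130 - 1/51/1) + (-8277 + 10410) = (28130 - 1/51*1) + 2133 = (28130 - 1/51) + 2133 = 1434629/51 + 2133 = 1543412/51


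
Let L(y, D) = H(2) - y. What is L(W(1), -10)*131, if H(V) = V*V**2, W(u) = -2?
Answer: 1310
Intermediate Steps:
H(V) = V**3
L(y, D) = 8 - y (L(y, D) = 2**3 - y = 8 - y)
L(W(1), -10)*131 = (8 - 1*(-2))*131 = (8 + 2)*131 = 10*131 = 1310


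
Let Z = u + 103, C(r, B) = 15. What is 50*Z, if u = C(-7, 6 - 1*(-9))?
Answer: 5900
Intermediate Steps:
u = 15
Z = 118 (Z = 15 + 103 = 118)
50*Z = 50*118 = 5900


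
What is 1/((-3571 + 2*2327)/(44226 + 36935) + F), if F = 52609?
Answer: 81161/4269800132 ≈ 1.9008e-5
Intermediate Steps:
1/((-3571 + 2*2327)/(44226 + 36935) + F) = 1/((-3571 + 2*2327)/(44226 + 36935) + 52609) = 1/((-3571 + 4654)/81161 + 52609) = 1/(1083*(1/81161) + 52609) = 1/(1083/81161 + 52609) = 1/(4269800132/81161) = 81161/4269800132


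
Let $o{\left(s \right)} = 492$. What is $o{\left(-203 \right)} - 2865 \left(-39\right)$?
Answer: $112227$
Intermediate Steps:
$o{\left(-203 \right)} - 2865 \left(-39\right) = 492 - 2865 \left(-39\right) = 492 - -111735 = 492 + 111735 = 112227$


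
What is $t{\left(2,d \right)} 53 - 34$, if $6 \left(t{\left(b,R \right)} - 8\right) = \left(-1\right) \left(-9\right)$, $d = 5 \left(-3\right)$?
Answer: $\frac{939}{2} \approx 469.5$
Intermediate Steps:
$d = -15$
$t{\left(b,R \right)} = \frac{19}{2}$ ($t{\left(b,R \right)} = 8 + \frac{\left(-1\right) \left(-9\right)}{6} = 8 + \frac{1}{6} \cdot 9 = 8 + \frac{3}{2} = \frac{19}{2}$)
$t{\left(2,d \right)} 53 - 34 = \frac{19}{2} \cdot 53 - 34 = \frac{1007}{2} - 34 = \frac{939}{2}$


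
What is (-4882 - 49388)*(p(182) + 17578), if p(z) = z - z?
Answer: -953958060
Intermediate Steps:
p(z) = 0
(-4882 - 49388)*(p(182) + 17578) = (-4882 - 49388)*(0 + 17578) = -54270*17578 = -953958060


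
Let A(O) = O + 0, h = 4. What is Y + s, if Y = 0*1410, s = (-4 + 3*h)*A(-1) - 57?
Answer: -65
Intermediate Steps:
A(O) = O
s = -65 (s = (-4 + 3*4)*(-1) - 57 = (-4 + 12)*(-1) - 57 = 8*(-1) - 57 = -8 - 57 = -65)
Y = 0
Y + s = 0 - 65 = -65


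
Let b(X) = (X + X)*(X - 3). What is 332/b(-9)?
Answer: 83/54 ≈ 1.5370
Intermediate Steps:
b(X) = 2*X*(-3 + X) (b(X) = (2*X)*(-3 + X) = 2*X*(-3 + X))
332/b(-9) = 332/((2*(-9)*(-3 - 9))) = 332/((2*(-9)*(-12))) = 332/216 = 332*(1/216) = 83/54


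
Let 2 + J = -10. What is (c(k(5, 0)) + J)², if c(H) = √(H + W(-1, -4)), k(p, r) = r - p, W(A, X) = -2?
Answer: (12 - I*√7)² ≈ 137.0 - 63.498*I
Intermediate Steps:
c(H) = √(-2 + H) (c(H) = √(H - 2) = √(-2 + H))
J = -12 (J = -2 - 10 = -12)
(c(k(5, 0)) + J)² = (√(-2 + (0 - 1*5)) - 12)² = (√(-2 + (0 - 5)) - 12)² = (√(-2 - 5) - 12)² = (√(-7) - 12)² = (I*√7 - 12)² = (-12 + I*√7)²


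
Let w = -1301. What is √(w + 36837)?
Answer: 4*√2221 ≈ 188.51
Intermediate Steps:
√(w + 36837) = √(-1301 + 36837) = √35536 = 4*√2221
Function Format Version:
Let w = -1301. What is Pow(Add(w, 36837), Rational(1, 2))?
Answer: Mul(4, Pow(2221, Rational(1, 2))) ≈ 188.51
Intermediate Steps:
Pow(Add(w, 36837), Rational(1, 2)) = Pow(Add(-1301, 36837), Rational(1, 2)) = Pow(35536, Rational(1, 2)) = Mul(4, Pow(2221, Rational(1, 2)))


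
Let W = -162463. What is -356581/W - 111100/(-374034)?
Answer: 75711528527/30383342871 ≈ 2.4919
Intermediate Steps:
-356581/W - 111100/(-374034) = -356581/(-162463) - 111100/(-374034) = -356581*(-1/162463) - 111100*(-1/374034) = 356581/162463 + 55550/187017 = 75711528527/30383342871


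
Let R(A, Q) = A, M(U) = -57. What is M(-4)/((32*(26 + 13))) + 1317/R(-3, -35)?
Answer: -182643/416 ≈ -439.05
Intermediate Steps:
M(-4)/((32*(26 + 13))) + 1317/R(-3, -35) = -57*1/(32*(26 + 13)) + 1317/(-3) = -57/(32*39) + 1317*(-⅓) = -57/1248 - 439 = -57*1/1248 - 439 = -19/416 - 439 = -182643/416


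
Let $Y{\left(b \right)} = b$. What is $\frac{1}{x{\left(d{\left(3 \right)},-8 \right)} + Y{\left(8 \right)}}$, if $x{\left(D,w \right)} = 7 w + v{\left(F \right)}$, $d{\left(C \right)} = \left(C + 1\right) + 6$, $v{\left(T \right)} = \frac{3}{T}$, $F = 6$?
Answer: $- \frac{2}{95} \approx -0.021053$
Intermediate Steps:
$d{\left(C \right)} = 7 + C$ ($d{\left(C \right)} = \left(1 + C\right) + 6 = 7 + C$)
$x{\left(D,w \right)} = \frac{1}{2} + 7 w$ ($x{\left(D,w \right)} = 7 w + \frac{3}{6} = 7 w + 3 \cdot \frac{1}{6} = 7 w + \frac{1}{2} = \frac{1}{2} + 7 w$)
$\frac{1}{x{\left(d{\left(3 \right)},-8 \right)} + Y{\left(8 \right)}} = \frac{1}{\left(\frac{1}{2} + 7 \left(-8\right)\right) + 8} = \frac{1}{\left(\frac{1}{2} - 56\right) + 8} = \frac{1}{- \frac{111}{2} + 8} = \frac{1}{- \frac{95}{2}} = - \frac{2}{95}$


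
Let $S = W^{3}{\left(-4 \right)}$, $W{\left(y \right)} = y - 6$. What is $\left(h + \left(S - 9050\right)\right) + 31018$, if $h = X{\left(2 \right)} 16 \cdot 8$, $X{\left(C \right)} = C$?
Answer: $21224$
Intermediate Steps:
$W{\left(y \right)} = -6 + y$ ($W{\left(y \right)} = y - 6 = -6 + y$)
$S = -1000$ ($S = \left(-6 - 4\right)^{3} = \left(-10\right)^{3} = -1000$)
$h = 256$ ($h = 2 \cdot 16 \cdot 8 = 32 \cdot 8 = 256$)
$\left(h + \left(S - 9050\right)\right) + 31018 = \left(256 - 10050\right) + 31018 = -9794 + 31018 = 21224$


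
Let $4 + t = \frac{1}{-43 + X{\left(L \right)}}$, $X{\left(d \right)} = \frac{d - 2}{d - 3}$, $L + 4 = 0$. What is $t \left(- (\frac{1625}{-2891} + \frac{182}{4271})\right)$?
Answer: $- \frac{7613670831}{3642500995} \approx -2.0902$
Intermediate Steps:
$L = -4$ ($L = -4 + 0 = -4$)
$X{\left(d \right)} = \frac{-2 + d}{-3 + d}$
$t = - \frac{1187}{295}$ ($t = -4 + \frac{1}{-43 + \frac{-2 - 4}{-3 - 4}} = -4 + \frac{1}{-43 + \frac{1}{-7} \left(-6\right)} = -4 + \frac{1}{-43 - - \frac{6}{7}} = -4 + \frac{1}{-43 + \frac{6}{7}} = -4 + \frac{1}{- \frac{295}{7}} = -4 - \frac{7}{295} = - \frac{1187}{295} \approx -4.0237$)
$t \left(- (\frac{1625}{-2891} + \frac{182}{4271})\right) = - \frac{1187 \left(- (\frac{1625}{-2891} + \frac{182}{4271})\right)}{295} = - \frac{1187 \left(- (1625 \left(- \frac{1}{2891}\right) + 182 \cdot \frac{1}{4271})\right)}{295} = - \frac{1187 \left(- (- \frac{1625}{2891} + \frac{182}{4271})\right)}{295} = - \frac{1187 \left(\left(-1\right) \left(- \frac{6414213}{12347461}\right)\right)}{295} = \left(- \frac{1187}{295}\right) \frac{6414213}{12347461} = - \frac{7613670831}{3642500995}$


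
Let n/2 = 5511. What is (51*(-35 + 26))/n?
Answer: -153/3674 ≈ -0.041644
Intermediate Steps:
n = 11022 (n = 2*5511 = 11022)
(51*(-35 + 26))/n = (51*(-35 + 26))/11022 = (51*(-9))*(1/11022) = -459*1/11022 = -153/3674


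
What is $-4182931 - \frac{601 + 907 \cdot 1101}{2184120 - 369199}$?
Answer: $- \frac{7591690312659}{1814921} \approx -4.1829 \cdot 10^{6}$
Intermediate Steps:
$-4182931 - \frac{601 + 907 \cdot 1101}{2184120 - 369199} = -4182931 - \frac{601 + 998607}{2184120 - 369199} = -4182931 - \frac{999208}{1814921} = - \frac{7591690312659}{1814921}$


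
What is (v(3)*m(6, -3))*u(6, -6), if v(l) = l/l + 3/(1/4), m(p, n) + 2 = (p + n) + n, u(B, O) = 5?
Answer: -130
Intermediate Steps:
m(p, n) = -2 + p + 2*n (m(p, n) = -2 + ((p + n) + n) = -2 + ((n + p) + n) = -2 + (p + 2*n) = -2 + p + 2*n)
v(l) = 13 (v(l) = 1 + 3/(¼) = 1 + 3*4 = 1 + 12 = 13)
(v(3)*m(6, -3))*u(6, -6) = (13*(-2 + 6 + 2*(-3)))*5 = (13*(-2 + 6 - 6))*5 = (13*(-2))*5 = -26*5 = -130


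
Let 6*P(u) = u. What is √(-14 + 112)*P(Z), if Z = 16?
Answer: 56*√2/3 ≈ 26.399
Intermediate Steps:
P(u) = u/6
√(-14 + 112)*P(Z) = √(-14 + 112)*((⅙)*16) = √98*(8/3) = (7*√2)*(8/3) = 56*√2/3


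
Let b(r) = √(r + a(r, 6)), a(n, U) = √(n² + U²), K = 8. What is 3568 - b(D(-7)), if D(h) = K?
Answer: 3568 - 3*√2 ≈ 3563.8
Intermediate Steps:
D(h) = 8
a(n, U) = √(U² + n²)
b(r) = √(r + √(36 + r²)) (b(r) = √(r + √(6² + r²)) = √(r + √(36 + r²)))
3568 - b(D(-7)) = 3568 - √(8 + √(36 + 8²)) = 3568 - √(8 + √(36 + 64)) = 3568 - √(8 + √100) = 3568 - √(8 + 10) = 3568 - √18 = 3568 - 3*√2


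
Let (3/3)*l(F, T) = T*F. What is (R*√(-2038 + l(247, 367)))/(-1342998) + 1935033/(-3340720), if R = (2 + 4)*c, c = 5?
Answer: -1935033/3340720 - 5*√88611/223833 ≈ -0.58588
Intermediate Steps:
l(F, T) = F*T (l(F, T) = T*F = F*T)
R = 30 (R = (2 + 4)*5 = 6*5 = 30)
(R*√(-2038 + l(247, 367)))/(-1342998) + 1935033/(-3340720) = (30*√(-2038 + 247*367))/(-1342998) + 1935033/(-3340720) = (30*√(-2038 + 90649))*(-1/1342998) + 1935033*(-1/3340720) = (30*√88611)*(-1/1342998) - 1935033/3340720 = -5*√88611/223833 - 1935033/3340720 = -1935033/3340720 - 5*√88611/223833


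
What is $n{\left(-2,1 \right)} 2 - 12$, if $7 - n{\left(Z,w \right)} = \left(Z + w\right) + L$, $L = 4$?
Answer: $-4$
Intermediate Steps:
$n{\left(Z,w \right)} = 3 - Z - w$ ($n{\left(Z,w \right)} = 7 - \left(\left(Z + w\right) + 4\right) = 7 - \left(4 + Z + w\right) = 3 - Z - w$)
$n{\left(-2,1 \right)} 2 - 12 = \left(3 - -2 - 1\right) 2 - 12 = \left(3 + 2 - 1\right) 2 - 12 = 4 \cdot 2 - 12 = 8 - 12 = -4$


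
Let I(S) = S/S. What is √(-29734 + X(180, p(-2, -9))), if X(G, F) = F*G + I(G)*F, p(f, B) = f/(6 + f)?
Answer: I*√119298/2 ≈ 172.7*I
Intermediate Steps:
I(S) = 1
X(G, F) = F + F*G (X(G, F) = F*G + 1*F = F*G + F = F + F*G)
√(-29734 + X(180, p(-2, -9))) = √(-29734 + (-2/(6 - 2))*(1 + 180)) = √(-29734 - 2/4*181) = √(-29734 - 2*¼*181) = √(-29734 - ½*181) = √(-29734 - 181/2) = √(-59649/2) = I*√119298/2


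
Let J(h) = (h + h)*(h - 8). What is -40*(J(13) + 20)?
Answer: -6000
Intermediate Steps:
J(h) = 2*h*(-8 + h) (J(h) = (2*h)*(-8 + h) = 2*h*(-8 + h))
-40*(J(13) + 20) = -40*(2*13*(-8 + 13) + 20) = -40*(2*13*5 + 20) = -40*(130 + 20) = -40*150 = -6000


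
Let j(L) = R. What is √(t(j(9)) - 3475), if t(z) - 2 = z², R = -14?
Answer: I*√3277 ≈ 57.245*I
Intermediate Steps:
j(L) = -14
t(z) = 2 + z²
√(t(j(9)) - 3475) = √((2 + (-14)²) - 3475) = √((2 + 196) - 3475) = √(198 - 3475) = √(-3277) = I*√3277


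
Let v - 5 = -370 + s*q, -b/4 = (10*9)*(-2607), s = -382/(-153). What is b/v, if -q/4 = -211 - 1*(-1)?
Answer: 9572904/17669 ≈ 541.79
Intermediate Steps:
s = 382/153 (s = -382*(-1/153) = 382/153 ≈ 2.4967)
q = 840 (q = -4*(-211 - 1*(-1)) = -4*(-211 + 1) = -4*(-210) = 840)
b = 938520 (b = -4*10*9*(-2607) = -360*(-2607) = -4*(-234630) = 938520)
v = 88345/51 (v = 5 + (-370 + (382/153)*840) = 5 + (-370 + 106960/51) = 5 + 88090/51 = 88345/51 ≈ 1732.3)
b/v = 938520/(88345/51) = 938520*(51/88345) = 9572904/17669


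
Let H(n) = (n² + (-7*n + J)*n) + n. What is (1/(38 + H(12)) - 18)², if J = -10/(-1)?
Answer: 156075049/481636 ≈ 324.05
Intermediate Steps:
J = 10 (J = -10*(-1) = 10)
H(n) = n + n² + n*(10 - 7*n) (H(n) = (n² + (-7*n + 10)*n) + n = (n² + (10 - 7*n)*n) + n = (n² + n*(10 - 7*n)) + n = n + n² + n*(10 - 7*n))
(1/(38 + H(12)) - 18)² = (1/(38 + 12*(11 - 6*12)) - 18)² = (1/(38 + 12*(11 - 72)) - 18)² = (1/(38 + 12*(-61)) - 18)² = (1/(38 - 732) - 18)² = (1/(-694) - 18)² = (-1/694 - 18)² = (-12493/694)² = 156075049/481636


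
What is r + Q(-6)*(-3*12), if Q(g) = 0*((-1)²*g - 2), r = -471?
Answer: -471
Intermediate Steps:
Q(g) = 0 (Q(g) = 0*(1*g - 2) = 0*(g - 2) = 0*(-2 + g) = 0)
r + Q(-6)*(-3*12) = -471 + 0*(-3*12) = -471 + 0*(-36) = -471 + 0 = -471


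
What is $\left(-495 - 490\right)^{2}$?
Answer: $970225$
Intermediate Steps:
$\left(-495 - 490\right)^{2} = \left(-985\right)^{2} = 970225$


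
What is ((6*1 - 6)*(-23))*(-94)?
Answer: 0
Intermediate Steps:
((6*1 - 6)*(-23))*(-94) = ((6 - 6)*(-23))*(-94) = (0*(-23))*(-94) = 0*(-94) = 0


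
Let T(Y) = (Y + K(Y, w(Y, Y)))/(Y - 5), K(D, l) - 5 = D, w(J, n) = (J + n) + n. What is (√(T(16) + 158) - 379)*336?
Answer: -127344 + 1680*√781/11 ≈ -1.2308e+5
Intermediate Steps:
w(J, n) = J + 2*n
K(D, l) = 5 + D
T(Y) = (5 + 2*Y)/(-5 + Y) (T(Y) = (Y + (5 + Y))/(Y - 5) = (5 + 2*Y)/(-5 + Y))
(√(T(16) + 158) - 379)*336 = (√((5 + 2*16)/(-5 + 16) + 158) - 379)*336 = (√((5 + 32)/11 + 158) - 379)*336 = (√((1/11)*37 + 158) - 379)*336 = (√(37/11 + 158) - 379)*336 = (√(1775/11) - 379)*336 = (5*√781/11 - 379)*336 = (-379 + 5*√781/11)*336 = -127344 + 1680*√781/11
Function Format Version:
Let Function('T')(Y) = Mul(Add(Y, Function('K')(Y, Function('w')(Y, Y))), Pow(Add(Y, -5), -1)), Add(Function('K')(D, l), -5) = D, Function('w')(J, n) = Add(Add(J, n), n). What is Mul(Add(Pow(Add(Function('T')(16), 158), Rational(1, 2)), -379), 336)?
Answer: Add(-127344, Mul(Rational(1680, 11), Pow(781, Rational(1, 2)))) ≈ -1.2308e+5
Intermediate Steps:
Function('w')(J, n) = Add(J, Mul(2, n))
Function('K')(D, l) = Add(5, D)
Function('T')(Y) = Mul(Pow(Add(-5, Y), -1), Add(5, Mul(2, Y))) (Function('T')(Y) = Mul(Add(Y, Add(5, Y)), Pow(Add(Y, -5), -1)) = Mul(Add(5, Mul(2, Y)), Pow(Add(-5, Y), -1)) = Mul(Pow(Add(-5, Y), -1), Add(5, Mul(2, Y))))
Mul(Add(Pow(Add(Function('T')(16), 158), Rational(1, 2)), -379), 336) = Mul(Add(Pow(Add(Mul(Pow(Add(-5, 16), -1), Add(5, Mul(2, 16))), 158), Rational(1, 2)), -379), 336) = Mul(Add(Pow(Add(Mul(Pow(11, -1), Add(5, 32)), 158), Rational(1, 2)), -379), 336) = Mul(Add(Pow(Add(Mul(Rational(1, 11), 37), 158), Rational(1, 2)), -379), 336) = Mul(Add(Pow(Add(Rational(37, 11), 158), Rational(1, 2)), -379), 336) = Mul(Add(Pow(Rational(1775, 11), Rational(1, 2)), -379), 336) = Mul(Add(Mul(Rational(5, 11), Pow(781, Rational(1, 2))), -379), 336) = Mul(Add(-379, Mul(Rational(5, 11), Pow(781, Rational(1, 2)))), 336) = Add(-127344, Mul(Rational(1680, 11), Pow(781, Rational(1, 2))))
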